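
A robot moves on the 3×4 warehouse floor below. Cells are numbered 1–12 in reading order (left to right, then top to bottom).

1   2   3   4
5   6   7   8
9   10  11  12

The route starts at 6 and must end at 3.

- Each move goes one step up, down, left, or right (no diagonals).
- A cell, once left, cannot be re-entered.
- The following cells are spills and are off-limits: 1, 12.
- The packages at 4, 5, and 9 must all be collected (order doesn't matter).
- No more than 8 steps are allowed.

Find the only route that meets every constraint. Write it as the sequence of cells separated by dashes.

The budget equals the shortest possible length, so every move has to be on a shortest route through the required cells.
Route from 6: left to 5, down to 9, 2× right (reaching 11), up to 7, right to 8, up to 4, left to 3 — 8 moves in all.
Check: all required cells visited; 8 ≤ 8 moves.

6 - 5 - 9 - 10 - 11 - 7 - 8 - 4 - 3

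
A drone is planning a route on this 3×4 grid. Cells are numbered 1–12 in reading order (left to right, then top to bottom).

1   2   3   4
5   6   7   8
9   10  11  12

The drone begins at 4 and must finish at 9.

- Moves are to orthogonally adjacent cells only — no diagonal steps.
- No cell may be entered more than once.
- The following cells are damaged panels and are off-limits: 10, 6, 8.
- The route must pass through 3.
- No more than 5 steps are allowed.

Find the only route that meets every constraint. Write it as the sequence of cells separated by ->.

4 -> 3 -> 2 -> 1 -> 5 -> 9

Any route must reach 3 and still end at 9 within 5 moves, so the order of the required stops is forced.
Route from 4: 3× left (reaching 1), 2× down (reaching 9) — 5 moves in all.
Check: all required cells visited; 5 ≤ 5 moves.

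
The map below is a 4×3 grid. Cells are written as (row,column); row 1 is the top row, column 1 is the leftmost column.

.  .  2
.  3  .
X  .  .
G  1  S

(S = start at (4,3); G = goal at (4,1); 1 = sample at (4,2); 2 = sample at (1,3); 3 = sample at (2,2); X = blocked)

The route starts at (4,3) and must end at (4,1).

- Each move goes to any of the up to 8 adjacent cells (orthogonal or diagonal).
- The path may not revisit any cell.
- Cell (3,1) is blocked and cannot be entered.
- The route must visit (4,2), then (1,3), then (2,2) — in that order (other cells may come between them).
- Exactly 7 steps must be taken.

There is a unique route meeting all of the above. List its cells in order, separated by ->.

The waypoints must appear in the order (4,2), (1,3), (2,2), with no cell reused.
Route from (4,3): left to (4,2), up-right to (3,3), 2× up (reaching (1,3)), down-left to (2,2), down to (3,2), down-left to (4,1) — 7 moves in all.
Check: order respected (1 at step 1, 2 at step 4, 3 at step 5); 7 moves as required.

(4,3) -> (4,2) -> (3,3) -> (2,3) -> (1,3) -> (2,2) -> (3,2) -> (4,1)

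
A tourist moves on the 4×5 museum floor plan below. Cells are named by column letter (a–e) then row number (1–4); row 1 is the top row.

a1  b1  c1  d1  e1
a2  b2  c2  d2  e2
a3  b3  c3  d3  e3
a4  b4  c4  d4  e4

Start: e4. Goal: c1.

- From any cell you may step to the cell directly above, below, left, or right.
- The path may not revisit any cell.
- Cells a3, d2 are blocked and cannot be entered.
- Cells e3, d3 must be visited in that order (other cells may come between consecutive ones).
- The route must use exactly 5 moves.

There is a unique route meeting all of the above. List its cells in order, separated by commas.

e4, e3, d3, c3, c2, c1

The waypoints must appear in the order e3, d3, with no cell reused.
Route from e4: up 1 to e3, left 2 to c3, up 2 to c1 — 5 moves in all.
Check: order respected (e3 at step 1, d3 at step 2); 5 moves as required.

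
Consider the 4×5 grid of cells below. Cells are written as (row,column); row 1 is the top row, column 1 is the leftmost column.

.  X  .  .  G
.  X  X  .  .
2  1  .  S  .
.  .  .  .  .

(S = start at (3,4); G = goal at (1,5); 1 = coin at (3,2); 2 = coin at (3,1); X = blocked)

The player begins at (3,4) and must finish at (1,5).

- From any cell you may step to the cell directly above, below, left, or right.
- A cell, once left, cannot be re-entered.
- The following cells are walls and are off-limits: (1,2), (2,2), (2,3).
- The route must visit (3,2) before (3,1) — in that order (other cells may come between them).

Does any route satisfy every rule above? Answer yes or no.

yes

One route that works: (3,4) → (3,3) → (3,2) → (3,1) → (4,1) → (4,2) → (4,3) → (4,4) → (4,5) → (3,5) → (2,5) → (1,5).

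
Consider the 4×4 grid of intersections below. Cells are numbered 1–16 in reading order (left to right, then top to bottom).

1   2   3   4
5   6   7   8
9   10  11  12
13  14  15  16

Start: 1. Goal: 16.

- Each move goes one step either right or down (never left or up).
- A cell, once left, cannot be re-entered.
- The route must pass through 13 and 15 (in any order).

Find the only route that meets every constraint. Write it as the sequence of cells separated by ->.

1 -> 5 -> 9 -> 13 -> 14 -> 15 -> 16

Moves only go right or down, so the column and row indices never decrease.
Route from 1: down 3 to 13, right 3 to 16 — 6 moves in all.
Check: all required cells visited.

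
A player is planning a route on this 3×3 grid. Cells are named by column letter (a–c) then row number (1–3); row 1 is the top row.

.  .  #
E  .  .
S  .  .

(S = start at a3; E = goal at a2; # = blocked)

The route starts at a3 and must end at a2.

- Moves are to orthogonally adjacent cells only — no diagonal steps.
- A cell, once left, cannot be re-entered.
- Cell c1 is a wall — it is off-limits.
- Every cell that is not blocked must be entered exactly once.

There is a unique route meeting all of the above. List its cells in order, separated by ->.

Need to visit all 8 open cells exactly once, starting at a3 and ending at a2.
Cell c3 has only two open neighbours (c2 and b3), so the path must pass straight through it: one of those is the cell it's entered from and the other is where it exits.
Route from a3: right 2 to c3, up 1 to c2, left 1 to b2, up 1 to b1, left 1 to a1, down 1 to a2 — 7 moves in all.
Check: all 8 open cells covered.

a3 -> b3 -> c3 -> c2 -> b2 -> b1 -> a1 -> a2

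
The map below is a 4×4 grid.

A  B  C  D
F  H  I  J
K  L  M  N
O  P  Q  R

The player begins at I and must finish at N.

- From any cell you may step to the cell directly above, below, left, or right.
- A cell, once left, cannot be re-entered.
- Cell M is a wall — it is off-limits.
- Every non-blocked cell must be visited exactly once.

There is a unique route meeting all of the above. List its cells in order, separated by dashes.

Need to visit all 15 open cells exactly once, starting at I and ending at N.
Route from I: right 1 to J, up 1 to D, left 3 to A, down 1 to F, right 1 to H, down 1 to L, left 1 to K, down 1 to O, right 3 to R, up 1 to N — 14 moves in all.
Check: all 15 open cells covered.

I - J - D - C - B - A - F - H - L - K - O - P - Q - R - N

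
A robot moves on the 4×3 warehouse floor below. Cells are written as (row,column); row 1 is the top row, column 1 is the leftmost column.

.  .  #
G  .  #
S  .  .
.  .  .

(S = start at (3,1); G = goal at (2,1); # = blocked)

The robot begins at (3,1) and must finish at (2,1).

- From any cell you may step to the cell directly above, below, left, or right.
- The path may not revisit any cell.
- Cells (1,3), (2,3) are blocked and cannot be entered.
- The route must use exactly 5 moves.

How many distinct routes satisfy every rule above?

2

Need simple routes of exactly 5 moves from (3,1) to (2,1) (Manhattan distance 1, so 2 moves are spent on a detour and 2 undoing it).
Enumerating: (3,1) (4,1) (4,2) (3,2) (2,2) (2,1) | (3,1) (3,2) (2,2) (1,2) (1,1) (2,1).
That gives 2 routes.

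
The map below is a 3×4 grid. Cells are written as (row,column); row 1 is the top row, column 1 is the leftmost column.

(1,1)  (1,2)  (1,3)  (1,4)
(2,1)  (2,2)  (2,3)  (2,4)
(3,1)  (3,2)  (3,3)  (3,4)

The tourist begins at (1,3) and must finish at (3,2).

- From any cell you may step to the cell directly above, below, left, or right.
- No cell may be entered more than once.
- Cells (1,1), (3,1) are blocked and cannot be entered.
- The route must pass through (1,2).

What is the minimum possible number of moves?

Any route passes through (1,2) somewhere between (1,3) and (3,2). Summing Manhattan distances along the two legs ((1,3) → (1,2) → (3,2)) gives a lower bound of 1 + 2 = 3 moves.
A route of 3 moves achieves this: (1,3) → (1,2) → (2,2) → (3,2).
Since 3 matches the lower bound, it is optimal.

3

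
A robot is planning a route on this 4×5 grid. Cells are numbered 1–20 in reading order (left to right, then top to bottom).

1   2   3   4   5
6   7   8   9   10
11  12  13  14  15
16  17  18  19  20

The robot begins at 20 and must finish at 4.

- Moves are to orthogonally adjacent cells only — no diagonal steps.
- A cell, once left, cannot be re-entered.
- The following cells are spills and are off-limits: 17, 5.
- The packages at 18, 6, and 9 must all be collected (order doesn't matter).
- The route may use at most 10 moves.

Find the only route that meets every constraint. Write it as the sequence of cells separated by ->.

The budget equals the shortest possible length, so every move has to be on a shortest route through the required cells.
Route from 20: 2× left (reaching 18), up to 13, 2× left (reaching 11), up to 6, 3× right (reaching 9), up to 4 — 10 moves in all.
Check: all required cells visited; 10 ≤ 10 moves.

20 -> 19 -> 18 -> 13 -> 12 -> 11 -> 6 -> 7 -> 8 -> 9 -> 4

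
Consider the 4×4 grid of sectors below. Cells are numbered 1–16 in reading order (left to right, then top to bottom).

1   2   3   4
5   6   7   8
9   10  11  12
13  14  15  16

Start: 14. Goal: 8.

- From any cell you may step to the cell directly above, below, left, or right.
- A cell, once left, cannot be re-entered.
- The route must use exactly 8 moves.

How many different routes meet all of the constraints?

Need simple routes of exactly 8 moves from 14 to 8 (Manhattan distance 4, so 2 moves are spent on a detour and 2 undoing it).
Branch systematically from the start, pruning whenever the remaining move budget drops below the Manhattan distance to 8 or differs from it in parity. Grouping the completions by first move — via 10: 12; via 13: 15; via 15: 7 — and summing: 12 + 15 + 7 = 34.
That gives 34 routes.

34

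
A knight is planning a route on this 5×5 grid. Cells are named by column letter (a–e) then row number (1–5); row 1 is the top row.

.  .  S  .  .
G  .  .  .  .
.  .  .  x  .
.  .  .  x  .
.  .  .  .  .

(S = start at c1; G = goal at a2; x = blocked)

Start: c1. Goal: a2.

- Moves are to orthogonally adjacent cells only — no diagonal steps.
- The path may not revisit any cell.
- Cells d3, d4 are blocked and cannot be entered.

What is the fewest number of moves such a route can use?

3

The Manhattan distance from c1 to a2 is |1−2| + |3−1| = 3, so at least 3 moves are needed.
A route of 3 moves achieves this: c1 → c2 → b2 → a2.
Since 3 matches the lower bound, it is optimal.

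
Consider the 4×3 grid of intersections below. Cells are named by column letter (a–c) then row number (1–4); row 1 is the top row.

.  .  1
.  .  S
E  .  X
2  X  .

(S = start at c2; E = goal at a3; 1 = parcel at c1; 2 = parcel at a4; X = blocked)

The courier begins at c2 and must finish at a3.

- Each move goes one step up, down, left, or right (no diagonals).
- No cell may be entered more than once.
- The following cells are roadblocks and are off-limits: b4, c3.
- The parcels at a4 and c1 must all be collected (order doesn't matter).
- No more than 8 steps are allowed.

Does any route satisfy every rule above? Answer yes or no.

no

a4 must be visited but has only one open neighbour (a3), and it is neither the start nor the goal — the route would have to enter and leave through a3, re-entering it.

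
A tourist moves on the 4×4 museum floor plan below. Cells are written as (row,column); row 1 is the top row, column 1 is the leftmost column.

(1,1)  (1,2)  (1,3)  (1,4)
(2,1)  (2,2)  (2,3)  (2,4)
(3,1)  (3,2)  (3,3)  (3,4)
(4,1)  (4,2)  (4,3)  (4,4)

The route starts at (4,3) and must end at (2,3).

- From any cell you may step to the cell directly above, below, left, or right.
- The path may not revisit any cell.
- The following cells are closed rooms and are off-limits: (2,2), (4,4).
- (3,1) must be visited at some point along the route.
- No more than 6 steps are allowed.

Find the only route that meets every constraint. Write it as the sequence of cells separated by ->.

The budget equals the shortest possible length, so every move has to be on a shortest route through the required cells.
Route from (4,3): left 2 to (4,1), up 1 to (3,1), right 2 to (3,3), up 1 to (2,3) — 6 moves in all.
Check: all required cells visited; 6 ≤ 6 moves.

(4,3) -> (4,2) -> (4,1) -> (3,1) -> (3,2) -> (3,3) -> (2,3)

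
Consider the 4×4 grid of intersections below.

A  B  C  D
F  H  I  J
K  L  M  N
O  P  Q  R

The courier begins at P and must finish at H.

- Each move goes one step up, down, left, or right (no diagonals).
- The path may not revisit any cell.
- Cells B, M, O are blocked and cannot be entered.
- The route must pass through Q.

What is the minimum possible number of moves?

Any route passes through Q somewhere between P and H. Summing Manhattan distances along the two legs (P → Q → H) gives a lower bound of 1 + 3 = 4 moves.
The shortest route satisfying every rule uses 6 moves: P → Q → R → N → J → I → H.
The no-revisit rule (legs can't share cells) pushes the minimum above the 4-move bound; an exhaustive check rules out every length from 4 to 5, leaving 6 as the minimum.

6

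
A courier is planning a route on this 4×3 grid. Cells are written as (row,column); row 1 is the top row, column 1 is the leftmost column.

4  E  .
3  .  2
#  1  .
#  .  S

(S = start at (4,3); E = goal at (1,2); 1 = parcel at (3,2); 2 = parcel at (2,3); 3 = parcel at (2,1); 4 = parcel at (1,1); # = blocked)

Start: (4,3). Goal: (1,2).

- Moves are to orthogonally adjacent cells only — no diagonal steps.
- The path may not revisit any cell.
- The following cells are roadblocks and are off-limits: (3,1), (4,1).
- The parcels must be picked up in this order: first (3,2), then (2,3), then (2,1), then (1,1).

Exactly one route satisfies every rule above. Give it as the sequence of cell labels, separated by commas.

The waypoints must appear in the order (3,2), (2,3), (2,1), (1,1), with no cell reused.
Route from (4,3): left 1 to (4,2), up 1 to (3,2), right 1 to (3,3), up 1 to (2,3), left 2 to (2,1), up 1 to (1,1), right 1 to (1,2) — 8 moves in all.
Check: order respected (1 at step 2, 2 at step 4, 3 at step 6, 4 at step 7).

(4,3), (4,2), (3,2), (3,3), (2,3), (2,2), (2,1), (1,1), (1,2)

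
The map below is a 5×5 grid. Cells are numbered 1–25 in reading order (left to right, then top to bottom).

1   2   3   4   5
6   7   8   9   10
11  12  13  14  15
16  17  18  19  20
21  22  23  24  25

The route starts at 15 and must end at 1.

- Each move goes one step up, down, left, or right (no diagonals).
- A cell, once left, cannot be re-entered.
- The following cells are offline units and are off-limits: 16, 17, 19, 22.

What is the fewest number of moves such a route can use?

The Manhattan distance from 15 to 1 is |3−1| + |5−1| = 6, so at least 6 moves are needed.
A route of 6 moves achieves this: 15 → 10 → 5 → 4 → 3 → 2 → 1.
Since 6 matches the lower bound, it is optimal.

6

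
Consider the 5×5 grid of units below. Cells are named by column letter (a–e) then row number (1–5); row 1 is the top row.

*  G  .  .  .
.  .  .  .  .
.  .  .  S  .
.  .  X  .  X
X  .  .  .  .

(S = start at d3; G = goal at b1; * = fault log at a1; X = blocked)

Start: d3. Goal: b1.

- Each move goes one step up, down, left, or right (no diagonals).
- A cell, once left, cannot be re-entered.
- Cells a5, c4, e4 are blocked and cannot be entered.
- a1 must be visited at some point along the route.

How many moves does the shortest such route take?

Any route passes through a1 somewhere between d3 and b1. Summing Manhattan distances along the two legs (d3 → a1 → b1) gives a lower bound of 5 + 1 = 6 moves.
A route of 6 moves achieves this: d3 → d2 → c2 → b2 → a2 → a1 → b1.
Since 6 matches the lower bound, it is optimal.

6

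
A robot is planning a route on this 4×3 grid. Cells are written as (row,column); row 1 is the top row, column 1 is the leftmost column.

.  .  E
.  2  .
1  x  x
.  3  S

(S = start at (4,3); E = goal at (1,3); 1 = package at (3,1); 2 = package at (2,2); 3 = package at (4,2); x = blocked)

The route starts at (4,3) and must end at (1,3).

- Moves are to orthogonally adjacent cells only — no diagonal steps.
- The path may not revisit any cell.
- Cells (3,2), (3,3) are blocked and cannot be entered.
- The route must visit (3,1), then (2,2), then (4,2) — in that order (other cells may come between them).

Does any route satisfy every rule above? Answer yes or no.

no

Ignoring the required order, 3 revisit-free routes from (4,3) to (1,3) pass through all of (3,1), (2,2), and (4,2); the waypoint orders that occur are (4,2) → (3,1) → (2,2) (3) — never (3,1) → (2,2) → (4,2).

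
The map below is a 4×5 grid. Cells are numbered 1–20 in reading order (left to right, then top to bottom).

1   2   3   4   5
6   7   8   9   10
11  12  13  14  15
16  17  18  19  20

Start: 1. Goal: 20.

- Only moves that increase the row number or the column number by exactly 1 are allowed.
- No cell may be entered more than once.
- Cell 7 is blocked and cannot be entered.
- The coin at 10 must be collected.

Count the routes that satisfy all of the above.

A right/down-only route from 1 to 20 makes exactly 3 down-moves and 4 right-moves in some order.
With no other constraints that would be C(7,3) = 35 routes.
Split at 10 and multiply the segment counts (each segment already excludes blocked cells): 1→10: 3; 10→20: 1; product = 3.
That gives 3 routes.

3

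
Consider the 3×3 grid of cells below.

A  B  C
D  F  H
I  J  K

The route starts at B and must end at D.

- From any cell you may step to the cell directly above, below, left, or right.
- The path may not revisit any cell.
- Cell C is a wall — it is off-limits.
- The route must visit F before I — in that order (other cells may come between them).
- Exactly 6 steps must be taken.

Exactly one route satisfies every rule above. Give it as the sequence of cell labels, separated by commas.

B, F, H, K, J, I, D

The waypoints must appear in the order F, I, with no cell reused.
Route from B: down 1 to F, right 1 to H, down 1 to K, left 2 to I, up 1 to D — 6 moves in all.
Check: order respected (F at step 1, I at step 5); 6 moves as required.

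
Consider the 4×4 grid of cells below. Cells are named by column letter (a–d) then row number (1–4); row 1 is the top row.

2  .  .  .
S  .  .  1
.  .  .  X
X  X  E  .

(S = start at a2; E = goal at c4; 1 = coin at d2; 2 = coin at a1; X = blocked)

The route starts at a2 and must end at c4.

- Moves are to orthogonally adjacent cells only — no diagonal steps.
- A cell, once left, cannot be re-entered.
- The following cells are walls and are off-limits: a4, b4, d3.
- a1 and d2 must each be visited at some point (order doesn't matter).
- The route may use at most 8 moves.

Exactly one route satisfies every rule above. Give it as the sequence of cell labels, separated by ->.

The 8-move cap with required stops at a1, d2 leaves no slack for detours.
Route from a2: up to a1, 3× right (reaching d1), down to d2, left to c2, 2× down (reaching c4) — 8 moves in all.
Check: all required cells visited; 8 ≤ 8 moves.

a2 -> a1 -> b1 -> c1 -> d1 -> d2 -> c2 -> c3 -> c4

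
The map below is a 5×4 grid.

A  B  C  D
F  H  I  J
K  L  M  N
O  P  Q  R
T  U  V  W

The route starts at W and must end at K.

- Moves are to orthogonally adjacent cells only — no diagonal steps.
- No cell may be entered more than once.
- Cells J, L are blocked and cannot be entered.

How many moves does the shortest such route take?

5

The Manhattan distance from W to K is |5−3| + |4−1| = 5, so at least 5 moves are needed.
A route of 5 moves achieves this: W → R → Q → P → O → K.
Since 5 matches the lower bound, it is optimal.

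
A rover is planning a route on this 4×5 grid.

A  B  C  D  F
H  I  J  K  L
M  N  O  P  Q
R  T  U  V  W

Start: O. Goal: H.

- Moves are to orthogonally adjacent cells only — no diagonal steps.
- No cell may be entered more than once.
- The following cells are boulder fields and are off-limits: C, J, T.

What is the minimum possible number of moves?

3

The Manhattan distance from O to H is |3−2| + |3−1| = 3, so at least 3 moves are needed.
A route of 3 moves achieves this: O → N → I → H.
Since 3 matches the lower bound, it is optimal.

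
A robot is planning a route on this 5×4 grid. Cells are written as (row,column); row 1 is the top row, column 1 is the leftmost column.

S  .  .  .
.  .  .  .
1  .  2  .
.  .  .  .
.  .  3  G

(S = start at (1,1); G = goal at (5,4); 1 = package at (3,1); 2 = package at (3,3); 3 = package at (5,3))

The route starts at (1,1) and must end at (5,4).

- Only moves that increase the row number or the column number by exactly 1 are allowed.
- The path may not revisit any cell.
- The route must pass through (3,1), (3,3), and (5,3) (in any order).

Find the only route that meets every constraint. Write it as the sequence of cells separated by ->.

(1,1) -> (2,1) -> (3,1) -> (3,2) -> (3,3) -> (4,3) -> (5,3) -> (5,4)

Moves only go right or down, so the column and row indices never decrease.
Route from (1,1): 2× down (reaching (3,1)), 2× right (reaching (3,3)), 2× down (reaching (5,3)), right to (5,4) — 7 moves in all.
Check: all required cells visited.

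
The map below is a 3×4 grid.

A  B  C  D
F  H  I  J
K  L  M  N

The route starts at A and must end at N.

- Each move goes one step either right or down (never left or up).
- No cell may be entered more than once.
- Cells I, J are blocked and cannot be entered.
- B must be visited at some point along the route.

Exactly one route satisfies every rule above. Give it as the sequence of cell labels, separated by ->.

Moves only go right or down, so the column and row indices never decrease.
Route from A: right 1 to B, down 2 to L, right 2 to N — 5 moves in all.
Check: all required cells visited.

A -> B -> H -> L -> M -> N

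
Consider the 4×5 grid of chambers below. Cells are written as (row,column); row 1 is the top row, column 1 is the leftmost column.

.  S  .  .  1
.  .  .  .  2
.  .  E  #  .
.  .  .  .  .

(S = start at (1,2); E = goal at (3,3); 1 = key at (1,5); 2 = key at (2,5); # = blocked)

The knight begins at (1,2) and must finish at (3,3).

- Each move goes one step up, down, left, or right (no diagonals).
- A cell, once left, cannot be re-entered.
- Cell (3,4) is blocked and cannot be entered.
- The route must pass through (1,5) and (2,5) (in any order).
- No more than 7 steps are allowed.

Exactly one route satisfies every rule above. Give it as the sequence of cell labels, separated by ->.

Any route must reach (1,5) and (2,5) and still end at (3,3) within 7 moves, so the order of the required stops is forced.
Route from (1,2): right 3 to (1,5), down 1 to (2,5), left 2 to (2,3), down 1 to (3,3) — 7 moves in all.
Check: all required cells visited; 7 ≤ 7 moves.

(1,2) -> (1,3) -> (1,4) -> (1,5) -> (2,5) -> (2,4) -> (2,3) -> (3,3)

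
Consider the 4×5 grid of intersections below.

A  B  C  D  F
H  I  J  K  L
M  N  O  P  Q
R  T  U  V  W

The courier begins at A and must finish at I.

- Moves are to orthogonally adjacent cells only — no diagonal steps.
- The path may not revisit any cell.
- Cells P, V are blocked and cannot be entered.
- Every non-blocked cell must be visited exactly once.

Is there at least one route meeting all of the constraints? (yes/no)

no

Cell W has only one open neighbour but is neither the start nor the goal, so a Hamiltonian route would have to both enter and leave it through the same neighbour — impossible without revisiting.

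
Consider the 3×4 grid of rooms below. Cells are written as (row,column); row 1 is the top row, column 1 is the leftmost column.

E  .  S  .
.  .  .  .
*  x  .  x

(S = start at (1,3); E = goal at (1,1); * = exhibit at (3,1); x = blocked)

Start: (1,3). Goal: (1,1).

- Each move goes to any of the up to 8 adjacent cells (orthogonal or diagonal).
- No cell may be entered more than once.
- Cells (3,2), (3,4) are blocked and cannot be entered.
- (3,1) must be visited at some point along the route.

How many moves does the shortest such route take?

Any route passes through (3,1) somewhere between (1,3) and (1,1). Summing Chebyshev distances along the two legs ((1,3) → (3,1) → (1,1)) gives a lower bound of 2 + 2 = 4 moves.
A route of 4 moves achieves this: (1,3) → (2,2) → (3,1) → (2,1) → (1,1).
Since 4 matches the lower bound, it is optimal.

4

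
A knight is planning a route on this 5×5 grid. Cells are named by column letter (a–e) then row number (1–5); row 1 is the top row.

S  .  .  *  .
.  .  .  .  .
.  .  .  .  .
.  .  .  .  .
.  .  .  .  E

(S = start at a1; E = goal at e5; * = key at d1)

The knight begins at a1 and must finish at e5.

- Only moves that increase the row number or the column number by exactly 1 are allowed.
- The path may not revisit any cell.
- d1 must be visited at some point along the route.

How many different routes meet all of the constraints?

A right/down-only route from a1 to e5 makes exactly 4 down-moves and 4 right-moves in some order.
With no other constraints that would be C(8,4) = 70 routes.
Split at d1 and multiply the segment counts: a1→d1: 1; d1→e5: 5; product = 5.
That gives 5 routes.

5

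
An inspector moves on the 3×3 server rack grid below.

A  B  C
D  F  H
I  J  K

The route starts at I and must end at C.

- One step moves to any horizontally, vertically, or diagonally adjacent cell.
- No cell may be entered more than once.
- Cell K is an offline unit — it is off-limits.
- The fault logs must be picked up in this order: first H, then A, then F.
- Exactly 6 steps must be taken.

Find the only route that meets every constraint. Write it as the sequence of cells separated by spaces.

I J H B A F C

The waypoints must appear in the order H, A, F, with no cell reused.
Route from I: right to J, up-right to H, up-left to B, left to A, down-right to F, up-right to C — 6 moves in all.
Check: order respected (H at step 2, A at step 4, F at step 5); 6 moves as required.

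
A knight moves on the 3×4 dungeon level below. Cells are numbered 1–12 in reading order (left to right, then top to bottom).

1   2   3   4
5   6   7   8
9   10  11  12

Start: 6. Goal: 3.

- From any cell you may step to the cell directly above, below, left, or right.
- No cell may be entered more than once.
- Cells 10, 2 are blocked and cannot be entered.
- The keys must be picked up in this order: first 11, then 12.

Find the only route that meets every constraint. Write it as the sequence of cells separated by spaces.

6 7 11 12 8 4 3

The waypoints must appear in the order 11, 12, with no cell reused.
Route from 6: right to 7, down to 11, right to 12, 2× up (reaching 4), left to 3 — 6 moves in all.
Check: order respected (11 at step 2, 12 at step 3).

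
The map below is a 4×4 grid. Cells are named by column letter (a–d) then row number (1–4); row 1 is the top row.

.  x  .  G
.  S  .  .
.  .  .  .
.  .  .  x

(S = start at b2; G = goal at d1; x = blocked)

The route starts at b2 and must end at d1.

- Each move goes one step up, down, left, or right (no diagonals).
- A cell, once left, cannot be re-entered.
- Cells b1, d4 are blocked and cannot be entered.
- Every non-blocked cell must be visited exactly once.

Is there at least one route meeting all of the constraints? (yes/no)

Cell a1 has only one open neighbour but is neither the start nor the goal, so a Hamiltonian route would have to both enter and leave it through the same neighbour — impossible without revisiting.

no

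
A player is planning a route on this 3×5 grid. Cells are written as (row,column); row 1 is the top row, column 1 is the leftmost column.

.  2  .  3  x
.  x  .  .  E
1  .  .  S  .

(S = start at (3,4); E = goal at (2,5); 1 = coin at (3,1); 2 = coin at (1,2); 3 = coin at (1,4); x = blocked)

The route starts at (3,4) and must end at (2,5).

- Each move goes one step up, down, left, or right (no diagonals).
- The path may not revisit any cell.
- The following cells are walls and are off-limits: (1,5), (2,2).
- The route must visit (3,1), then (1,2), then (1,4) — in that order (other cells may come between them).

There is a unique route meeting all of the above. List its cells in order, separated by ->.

(3,4) -> (3,3) -> (3,2) -> (3,1) -> (2,1) -> (1,1) -> (1,2) -> (1,3) -> (1,4) -> (2,4) -> (2,5)

The waypoints must appear in the order (3,1), (1,2), (1,4), with no cell reused.
Route from (3,4): left 3 to (3,1), up 2 to (1,1), right 3 to (1,4), down 1 to (2,4), right 1 to (2,5) — 10 moves in all.
Check: order respected (1 at step 3, 2 at step 6, 3 at step 8).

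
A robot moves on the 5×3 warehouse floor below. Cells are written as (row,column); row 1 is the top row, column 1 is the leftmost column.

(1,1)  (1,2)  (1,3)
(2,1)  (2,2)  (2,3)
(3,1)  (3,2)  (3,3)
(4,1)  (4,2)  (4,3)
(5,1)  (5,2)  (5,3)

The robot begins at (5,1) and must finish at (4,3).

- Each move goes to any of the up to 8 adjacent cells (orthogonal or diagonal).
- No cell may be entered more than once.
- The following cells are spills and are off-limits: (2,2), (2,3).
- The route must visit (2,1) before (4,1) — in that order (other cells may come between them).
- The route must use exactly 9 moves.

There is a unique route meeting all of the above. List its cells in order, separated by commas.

The waypoints must appear in the order (2,1), (4,1), with no cell reused.
Route from (5,1): 2× up-right (reaching (3,3)), left to (3,2), up-left to (2,1), 2× down (reaching (4,1)), down-right to (5,2), right to (5,3), up to (4,3) — 9 moves in all.
Check: order respected ((2,1) at step 4, (4,1) at step 6); 9 moves as required.

(5,1), (4,2), (3,3), (3,2), (2,1), (3,1), (4,1), (5,2), (5,3), (4,3)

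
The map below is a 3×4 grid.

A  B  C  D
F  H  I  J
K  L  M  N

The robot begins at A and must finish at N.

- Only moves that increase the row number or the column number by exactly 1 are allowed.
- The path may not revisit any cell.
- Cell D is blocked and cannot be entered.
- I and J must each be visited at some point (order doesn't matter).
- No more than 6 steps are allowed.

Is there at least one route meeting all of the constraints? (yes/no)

One route that works: A → F → H → I → J → N.

yes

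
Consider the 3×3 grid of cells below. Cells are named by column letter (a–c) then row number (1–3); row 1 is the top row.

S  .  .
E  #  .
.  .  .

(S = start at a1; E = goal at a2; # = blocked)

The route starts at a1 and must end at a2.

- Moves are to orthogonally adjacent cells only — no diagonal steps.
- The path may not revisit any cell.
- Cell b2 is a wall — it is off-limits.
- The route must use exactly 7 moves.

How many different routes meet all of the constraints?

Need simple routes of exactly 7 moves from a1 to a2 (Manhattan distance 1, so 3 moves are spent on a detour and 3 undoing it).
Enumerating: a1 b1 c1 c2 c3 b3 a3 a2.
That gives 1 route.

1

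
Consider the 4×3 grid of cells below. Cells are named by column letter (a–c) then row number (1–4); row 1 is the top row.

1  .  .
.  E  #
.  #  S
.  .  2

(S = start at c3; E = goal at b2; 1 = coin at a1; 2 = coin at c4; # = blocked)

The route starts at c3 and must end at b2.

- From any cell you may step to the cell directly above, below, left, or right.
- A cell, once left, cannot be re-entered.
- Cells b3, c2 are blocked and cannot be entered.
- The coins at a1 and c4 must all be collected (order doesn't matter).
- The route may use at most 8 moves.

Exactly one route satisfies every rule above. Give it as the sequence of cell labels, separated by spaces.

The 8-move cap with required stops at a1, c4 leaves no slack for detours.
Route from c3: down to c4, 2× left (reaching a4), 3× up (reaching a1), right to b1, down to b2 — 8 moves in all.
Check: all required cells visited; 8 ≤ 8 moves.

c3 c4 b4 a4 a3 a2 a1 b1 b2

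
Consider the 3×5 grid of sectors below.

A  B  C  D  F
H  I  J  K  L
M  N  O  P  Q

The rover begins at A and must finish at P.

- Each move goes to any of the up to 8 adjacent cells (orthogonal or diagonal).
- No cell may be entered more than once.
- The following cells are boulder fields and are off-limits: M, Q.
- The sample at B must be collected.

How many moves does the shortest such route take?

Any route passes through B somewhere between A and P. Summing Chebyshev distances along the two legs (A → B → P) gives a lower bound of 1 + 2 = 3 moves.
A route of 3 moves achieves this: A → B → J → P.
Since 3 matches the lower bound, it is optimal.

3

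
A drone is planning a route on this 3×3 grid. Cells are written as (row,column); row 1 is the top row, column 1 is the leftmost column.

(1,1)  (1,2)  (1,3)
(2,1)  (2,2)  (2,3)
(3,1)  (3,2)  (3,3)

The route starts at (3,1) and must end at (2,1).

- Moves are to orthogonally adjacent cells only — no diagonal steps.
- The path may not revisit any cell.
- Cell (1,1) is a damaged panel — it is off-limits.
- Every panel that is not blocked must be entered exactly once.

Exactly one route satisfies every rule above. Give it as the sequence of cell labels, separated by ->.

(3,1) -> (3,2) -> (3,3) -> (2,3) -> (1,3) -> (1,2) -> (2,2) -> (2,1)

Need to visit all 8 open cells exactly once, starting at (3,1) and ending at (2,1).
Cell (1,2) has only two open neighbours ((2,2) and (1,3)), so the path must pass straight through it: one of those is the cell it's entered from and the other is where it exits.
Route from (3,1): 2× right (reaching (3,3)), 2× up (reaching (1,3)), left to (1,2), down to (2,2), left to (2,1) — 7 moves in all.
Check: all 8 open cells covered.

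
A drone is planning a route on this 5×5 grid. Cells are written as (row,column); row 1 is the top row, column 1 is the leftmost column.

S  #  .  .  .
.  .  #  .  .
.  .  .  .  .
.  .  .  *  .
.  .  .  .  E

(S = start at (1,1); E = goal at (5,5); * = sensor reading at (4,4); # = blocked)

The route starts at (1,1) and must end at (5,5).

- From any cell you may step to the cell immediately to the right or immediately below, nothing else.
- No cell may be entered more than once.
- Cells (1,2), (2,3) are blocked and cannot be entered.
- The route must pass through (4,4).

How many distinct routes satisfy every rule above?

A right/down-only route from (1,1) to (5,5) makes exactly 4 down-moves and 4 right-moves in some order.
With no other constraints that would be C(8,4) = 70 routes.
Split at (4,4) and multiply the segment counts (each segment already excludes blocked cells): (1,1)→(4,4): 7; (4,4)→(5,5): 2; product = 14.
That gives 14 routes.

14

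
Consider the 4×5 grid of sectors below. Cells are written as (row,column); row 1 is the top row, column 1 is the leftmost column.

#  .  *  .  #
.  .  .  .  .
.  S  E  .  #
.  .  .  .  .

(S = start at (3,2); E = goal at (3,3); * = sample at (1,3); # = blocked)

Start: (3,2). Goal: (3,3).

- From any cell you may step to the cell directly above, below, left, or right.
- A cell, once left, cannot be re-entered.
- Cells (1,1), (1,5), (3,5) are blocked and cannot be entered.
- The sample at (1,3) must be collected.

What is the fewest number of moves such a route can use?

5

Any route passes through (1,3) somewhere between (3,2) and (3,3). Summing Manhattan distances along the two legs ((3,2) → (1,3) → (3,3)) gives a lower bound of 3 + 2 = 5 moves.
A route of 5 moves achieves this: (3,2) → (2,2) → (1,2) → (1,3) → (2,3) → (3,3).
Since 5 matches the lower bound, it is optimal.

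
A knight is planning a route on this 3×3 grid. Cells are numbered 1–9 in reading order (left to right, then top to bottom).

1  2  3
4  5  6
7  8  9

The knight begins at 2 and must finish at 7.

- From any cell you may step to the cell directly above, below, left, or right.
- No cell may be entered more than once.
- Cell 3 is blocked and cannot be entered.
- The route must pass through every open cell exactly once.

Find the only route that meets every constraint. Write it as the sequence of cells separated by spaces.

2 1 4 5 6 9 8 7

Need to visit all 8 open cells exactly once, starting at 2 and ending at 7.
Route from 2: left 1 to 1, down 1 to 4, right 2 to 6, down 1 to 9, left 2 to 7 — 7 moves in all.
Check: all 8 open cells covered.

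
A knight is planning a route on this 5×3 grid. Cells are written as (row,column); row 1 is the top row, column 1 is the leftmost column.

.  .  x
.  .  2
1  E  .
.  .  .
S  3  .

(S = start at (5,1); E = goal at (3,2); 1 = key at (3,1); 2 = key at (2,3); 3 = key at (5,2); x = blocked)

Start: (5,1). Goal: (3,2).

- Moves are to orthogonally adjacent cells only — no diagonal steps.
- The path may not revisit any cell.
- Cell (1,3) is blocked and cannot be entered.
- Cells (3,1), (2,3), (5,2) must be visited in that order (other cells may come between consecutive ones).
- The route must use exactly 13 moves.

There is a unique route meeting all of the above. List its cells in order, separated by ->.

The waypoints must appear in the order (3,1), (2,3), (5,2), with no cell reused.
Route from (5,1): 4× up (reaching (1,1)), right to (1,2), down to (2,2), right to (2,3), 3× down (reaching (5,3)), left to (5,2), 2× up (reaching (3,2)) — 13 moves in all.
Check: order respected (1 at step 2, 2 at step 7, 3 at step 11); 13 moves as required.

(5,1) -> (4,1) -> (3,1) -> (2,1) -> (1,1) -> (1,2) -> (2,2) -> (2,3) -> (3,3) -> (4,3) -> (5,3) -> (5,2) -> (4,2) -> (3,2)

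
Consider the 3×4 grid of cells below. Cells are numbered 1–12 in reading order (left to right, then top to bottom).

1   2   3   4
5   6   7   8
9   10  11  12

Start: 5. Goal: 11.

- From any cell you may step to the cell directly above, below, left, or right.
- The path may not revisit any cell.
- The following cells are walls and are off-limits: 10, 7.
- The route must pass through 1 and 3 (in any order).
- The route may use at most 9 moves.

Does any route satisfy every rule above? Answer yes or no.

yes

One route that works: 5 → 1 → 2 → 3 → 4 → 8 → 12 → 11.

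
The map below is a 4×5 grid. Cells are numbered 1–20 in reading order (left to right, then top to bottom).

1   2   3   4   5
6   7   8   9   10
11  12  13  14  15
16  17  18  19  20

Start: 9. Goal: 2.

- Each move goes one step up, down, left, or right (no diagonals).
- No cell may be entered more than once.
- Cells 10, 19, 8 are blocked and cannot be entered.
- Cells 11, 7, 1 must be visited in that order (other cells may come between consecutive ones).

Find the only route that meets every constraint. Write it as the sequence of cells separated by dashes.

The waypoints must appear in the order 11, 7, 1, with no cell reused.
Route from 9: down 1 to 14, left 1 to 13, down 1 to 18, left 2 to 16, up 1 to 11, right 1 to 12, up 1 to 7, left 1 to 6, up 1 to 1, right 1 to 2 — 11 moves in all.
Check: order respected (11 at step 6, 7 at step 8, 1 at step 10).

9 - 14 - 13 - 18 - 17 - 16 - 11 - 12 - 7 - 6 - 1 - 2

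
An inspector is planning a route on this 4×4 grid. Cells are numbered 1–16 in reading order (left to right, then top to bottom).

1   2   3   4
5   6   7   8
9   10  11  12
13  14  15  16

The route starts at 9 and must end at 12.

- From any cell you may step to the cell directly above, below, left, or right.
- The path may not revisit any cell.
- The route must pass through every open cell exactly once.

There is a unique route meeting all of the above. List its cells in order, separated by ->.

9 -> 13 -> 14 -> 10 -> 6 -> 5 -> 1 -> 2 -> 3 -> 4 -> 8 -> 7 -> 11 -> 15 -> 16 -> 12

Need to visit all 16 open cells exactly once, starting at 9 and ending at 12.
Route from 9: down 1 to 13, right 1 to 14, up 2 to 6, left 1 to 5, up 1 to 1, right 3 to 4, down 1 to 8, left 1 to 7, down 2 to 15, right 1 to 16, up 1 to 12 — 15 moves in all.
Check: all 16 open cells covered.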